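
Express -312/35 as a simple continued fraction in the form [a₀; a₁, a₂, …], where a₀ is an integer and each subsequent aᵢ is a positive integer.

⌊-312/35⌋ = -9, remainder 3
⌊35/3⌋ = 11, remainder 2
⌊3/2⌋ = 1, remainder 1
⌊2/1⌋ = 2, remainder 0

[-9; 11, 1, 2]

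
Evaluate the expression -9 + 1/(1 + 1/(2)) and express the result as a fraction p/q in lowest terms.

Start with 2.
1 + 1/(2/1) = 1 + 1/2 = 3/2
-9 + 1/(3/2) = -9 + 2/3 = -25/3

-25/3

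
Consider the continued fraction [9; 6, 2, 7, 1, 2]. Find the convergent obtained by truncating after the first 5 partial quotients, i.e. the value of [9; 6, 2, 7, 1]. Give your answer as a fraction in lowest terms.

Start with 1.
7 + 1/(1/1) = 7 + 1/1 = 8/1
2 + 1/(8/1) = 2 + 1/8 = 17/8
6 + 1/(17/8) = 6 + 8/17 = 110/17
9 + 1/(110/17) = 9 + 17/110 = 1007/110

1007/110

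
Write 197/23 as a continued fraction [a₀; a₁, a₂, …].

[8; 1, 1, 3, 3]

197 = 8·23 + 13, so a_0 = 8
23 = 1·13 + 10, so a_1 = 1
13 = 1·10 + 3, so a_2 = 1
10 = 3·3 + 1, so a_3 = 3
3 = 3·1 + 0, so a_4 = 3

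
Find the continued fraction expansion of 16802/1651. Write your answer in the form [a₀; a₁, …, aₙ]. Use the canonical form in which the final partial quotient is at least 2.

Run the Euclidean algorithm, recording each quotient:
16802 ÷ 1651 → quotient 10, remainder 292
1651 ÷ 292 → quotient 5, remainder 191
292 ÷ 191 → quotient 1, remainder 101
191 ÷ 101 → quotient 1, remainder 90
101 ÷ 90 → quotient 1, remainder 11
90 ÷ 11 → quotient 8, remainder 2
11 ÷ 2 → quotient 5, remainder 1
2 ÷ 1 → quotient 2, remainder 0

[10; 5, 1, 1, 1, 8, 5, 2]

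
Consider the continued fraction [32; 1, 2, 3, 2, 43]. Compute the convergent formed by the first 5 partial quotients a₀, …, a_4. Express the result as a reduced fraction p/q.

Start with 2.
3 + 1/(2/1) = 3 + 1/2 = 7/2
2 + 1/(7/2) = 2 + 2/7 = 16/7
1 + 1/(16/7) = 1 + 7/16 = 23/16
32 + 1/(23/16) = 32 + 16/23 = 752/23

752/23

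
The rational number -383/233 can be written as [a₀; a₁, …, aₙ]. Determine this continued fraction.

-383 ÷ 233 → quotient -2, remainder 83
233 ÷ 83 → quotient 2, remainder 67
83 ÷ 67 → quotient 1, remainder 16
67 ÷ 16 → quotient 4, remainder 3
16 ÷ 3 → quotient 5, remainder 1
3 ÷ 1 → quotient 3, remainder 0

[-2; 2, 1, 4, 5, 3]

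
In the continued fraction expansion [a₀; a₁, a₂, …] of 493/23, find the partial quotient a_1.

2

Run the Euclidean algorithm, recording each quotient:
493 = 21·23 + 10, so a_0 = 21
23 = 2·10 + 3, so a_1 = 2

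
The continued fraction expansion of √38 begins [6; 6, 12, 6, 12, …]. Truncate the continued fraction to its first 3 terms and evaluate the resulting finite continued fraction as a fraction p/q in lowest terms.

450/73

Use the convergent recurrence hₖ = aₖ·hₖ₋₁ + hₖ₋₂ (and likewise for the denominators kₖ):
a_0 = 6: 6/1
a_1 = 6: 37/6
a_2 = 12: 450/73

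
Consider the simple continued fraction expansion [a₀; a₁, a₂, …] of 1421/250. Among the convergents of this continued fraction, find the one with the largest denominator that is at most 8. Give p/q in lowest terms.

List convergents until the denominator exceeds the bound:
a_0 = 5: 5/1  (≤ bound)
a_1 = 1: 6/1  (≤ bound)
a_2 = 2: 17/3  (≤ bound)
a_3 = 6: 108/19  (> 8, stop)

17/3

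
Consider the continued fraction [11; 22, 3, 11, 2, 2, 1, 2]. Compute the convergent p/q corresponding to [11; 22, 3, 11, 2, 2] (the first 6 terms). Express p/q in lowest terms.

a_0 = 11: 11/1
a_1 = 22: 243/22
a_2 = 3: 740/67
a_3 = 11: 8383/759
a_4 = 2: 17506/1585
a_5 = 2: 43395/3929

43395/3929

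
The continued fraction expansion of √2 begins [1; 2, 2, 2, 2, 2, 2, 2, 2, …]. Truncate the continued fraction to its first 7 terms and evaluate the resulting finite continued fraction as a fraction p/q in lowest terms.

239/169

Compute successive convergents:
a_0 = 1: 1/1
a_1 = 2: 3/2
a_2 = 2: 7/5
a_3 = 2: 17/12
a_4 = 2: 41/29
a_5 = 2: 99/70
a_6 = 2: 239/169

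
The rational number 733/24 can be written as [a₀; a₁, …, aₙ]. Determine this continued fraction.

Run the Euclidean algorithm, recording each quotient:
⌊733/24⌋ = 30, remainder 13
⌊24/13⌋ = 1, remainder 11
⌊13/11⌋ = 1, remainder 2
⌊11/2⌋ = 5, remainder 1
⌊2/1⌋ = 2, remainder 0

[30; 1, 1, 5, 2]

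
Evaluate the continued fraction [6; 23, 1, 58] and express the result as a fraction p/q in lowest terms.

a_0 = 6: 6/1
a_1 = 23: 139/23
a_2 = 1: 145/24
a_3 = 58: 8549/1415

8549/1415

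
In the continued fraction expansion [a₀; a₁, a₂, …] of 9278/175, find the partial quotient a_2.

3

9278 ÷ 175 → quotient 53, remainder 3
175 ÷ 3 → quotient 58, remainder 1
3 ÷ 1 → quotient 3, remainder 0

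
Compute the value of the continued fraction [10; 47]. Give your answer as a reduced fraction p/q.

471/47

Starting at the tail and folding back:
Start with 47.
10 + 1/(47/1) = 10 + 1/47 = 471/47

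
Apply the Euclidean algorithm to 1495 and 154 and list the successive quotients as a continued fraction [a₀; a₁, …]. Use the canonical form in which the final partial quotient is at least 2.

⌊1495/154⌋ = 9, remainder 109
⌊154/109⌋ = 1, remainder 45
⌊109/45⌋ = 2, remainder 19
⌊45/19⌋ = 2, remainder 7
⌊19/7⌋ = 2, remainder 5
⌊7/5⌋ = 1, remainder 2
⌊5/2⌋ = 2, remainder 1
⌊2/1⌋ = 2, remainder 0

[9; 1, 2, 2, 2, 1, 2, 2]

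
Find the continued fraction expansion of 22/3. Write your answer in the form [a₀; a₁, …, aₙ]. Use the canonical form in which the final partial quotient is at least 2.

[7; 3]

22 = 7·3 + 1, so a_0 = 7
3 = 3·1 + 0, so a_1 = 3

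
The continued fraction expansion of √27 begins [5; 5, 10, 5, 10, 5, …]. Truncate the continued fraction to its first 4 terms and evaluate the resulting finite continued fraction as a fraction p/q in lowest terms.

1351/260

Build up convergents one term at a time:
a_0 = 5: 5/1
a_1 = 5: 26/5
a_2 = 10: 265/51
a_3 = 5: 1351/260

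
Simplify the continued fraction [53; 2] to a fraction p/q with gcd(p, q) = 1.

107/2

Start with 2.
53 + 1/(2/1) = 53 + 1/2 = 107/2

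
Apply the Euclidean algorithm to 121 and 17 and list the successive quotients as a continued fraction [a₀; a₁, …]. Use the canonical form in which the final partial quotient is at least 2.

[7; 8, 2]

Run the Euclidean algorithm, recording each quotient:
121 = 7·17 + 2, so a_0 = 7
17 = 8·2 + 1, so a_1 = 8
2 = 2·1 + 0, so a_2 = 2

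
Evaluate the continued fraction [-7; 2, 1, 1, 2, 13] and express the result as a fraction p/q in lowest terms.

Start with 13.
2 + 1/(13/1) = 2 + 1/13 = 27/13
1 + 1/(27/13) = 1 + 13/27 = 40/27
1 + 1/(40/27) = 1 + 27/40 = 67/40
2 + 1/(67/40) = 2 + 40/67 = 174/67
-7 + 1/(174/67) = -7 + 67/174 = -1151/174

-1151/174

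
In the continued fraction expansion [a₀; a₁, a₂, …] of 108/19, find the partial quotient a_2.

2

Run the Euclidean algorithm, recording each quotient:
108 = 5·19 + 13, so a_0 = 5
19 = 1·13 + 6, so a_1 = 1
13 = 2·6 + 1, so a_2 = 2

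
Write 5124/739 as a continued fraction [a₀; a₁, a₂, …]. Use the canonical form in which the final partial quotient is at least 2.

[6; 1, 14, 12, 4]

Repeatedly divide and take the remainder:
5124 = 6·739 + 690, so a_0 = 6
739 = 1·690 + 49, so a_1 = 1
690 = 14·49 + 4, so a_2 = 14
49 = 12·4 + 1, so a_3 = 12
4 = 4·1 + 0, so a_4 = 4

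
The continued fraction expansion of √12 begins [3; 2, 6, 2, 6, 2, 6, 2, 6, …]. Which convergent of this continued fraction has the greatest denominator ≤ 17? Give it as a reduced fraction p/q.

45/13

a_0 = 3: 3/1  (≤ bound)
a_1 = 2: 7/2  (≤ bound)
a_2 = 6: 45/13  (≤ bound)
a_3 = 2: 97/28  (> 17, stop)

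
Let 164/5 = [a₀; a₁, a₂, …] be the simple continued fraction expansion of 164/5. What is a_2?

4

Run the Euclidean algorithm, recording each quotient:
⌊164/5⌋ = 32, remainder 4
⌊5/4⌋ = 1, remainder 1
⌊4/1⌋ = 4, remainder 0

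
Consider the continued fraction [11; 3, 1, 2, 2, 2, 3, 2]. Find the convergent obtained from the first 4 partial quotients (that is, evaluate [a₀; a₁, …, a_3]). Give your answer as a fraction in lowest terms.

124/11

Start with 2.
1 + 1/(2/1) = 1 + 1/2 = 3/2
3 + 1/(3/2) = 3 + 2/3 = 11/3
11 + 1/(11/3) = 11 + 3/11 = 124/11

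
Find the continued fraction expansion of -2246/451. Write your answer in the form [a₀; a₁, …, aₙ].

-2246 ÷ 451 → quotient -5, remainder 9
451 ÷ 9 → quotient 50, remainder 1
9 ÷ 1 → quotient 9, remainder 0

[-5; 50, 9]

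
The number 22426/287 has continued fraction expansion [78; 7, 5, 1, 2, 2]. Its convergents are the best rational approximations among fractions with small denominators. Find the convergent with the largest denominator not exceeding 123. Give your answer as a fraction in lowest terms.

a_0 = 78: 78/1  (≤ bound)
a_1 = 7: 547/7  (≤ bound)
a_2 = 5: 2813/36  (≤ bound)
a_3 = 1: 3360/43  (≤ bound)
a_4 = 2: 9533/122  (≤ bound)
a_5 = 2: 22426/287  (> 123, stop)

9533/122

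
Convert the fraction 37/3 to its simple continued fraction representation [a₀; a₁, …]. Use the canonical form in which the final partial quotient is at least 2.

[12; 3]

Apply division with remainder until the remainder is 0:
37 = 12·3 + 1, so a_0 = 12
3 = 3·1 + 0, so a_1 = 3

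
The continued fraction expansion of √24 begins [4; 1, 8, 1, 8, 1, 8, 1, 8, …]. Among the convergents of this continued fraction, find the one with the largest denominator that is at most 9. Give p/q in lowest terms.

a_0 = 4: 4/1  (≤ bound)
a_1 = 1: 5/1  (≤ bound)
a_2 = 8: 44/9  (≤ bound)
a_3 = 1: 49/10  (> 9, stop)

44/9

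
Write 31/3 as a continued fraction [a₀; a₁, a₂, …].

⌊31/3⌋ = 10, remainder 1
⌊3/1⌋ = 3, remainder 0

[10; 3]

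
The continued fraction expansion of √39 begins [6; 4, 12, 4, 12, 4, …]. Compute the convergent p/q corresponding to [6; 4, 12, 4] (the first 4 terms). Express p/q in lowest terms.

1249/200

Start with 4.
12 + 1/(4/1) = 12 + 1/4 = 49/4
4 + 1/(49/4) = 4 + 4/49 = 200/49
6 + 1/(200/49) = 6 + 49/200 = 1249/200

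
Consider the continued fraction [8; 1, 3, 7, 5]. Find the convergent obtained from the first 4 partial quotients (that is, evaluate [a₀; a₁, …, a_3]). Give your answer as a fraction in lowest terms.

Start with 7.
3 + 1/(7/1) = 3 + 1/7 = 22/7
1 + 1/(22/7) = 1 + 7/22 = 29/22
8 + 1/(29/22) = 8 + 22/29 = 254/29

254/29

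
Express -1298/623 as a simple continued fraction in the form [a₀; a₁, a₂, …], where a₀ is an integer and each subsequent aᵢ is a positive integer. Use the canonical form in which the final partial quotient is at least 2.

[-3; 1, 10, 1, 51]

-1298 = -3·623 + 571, so a_0 = -3
623 = 1·571 + 52, so a_1 = 1
571 = 10·52 + 51, so a_2 = 10
52 = 1·51 + 1, so a_3 = 1
51 = 51·1 + 0, so a_4 = 51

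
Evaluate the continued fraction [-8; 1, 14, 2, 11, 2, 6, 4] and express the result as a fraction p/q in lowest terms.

-141285/19999

Start with 4.
6 + 1/(4/1) = 6 + 1/4 = 25/4
2 + 1/(25/4) = 2 + 4/25 = 54/25
11 + 1/(54/25) = 11 + 25/54 = 619/54
2 + 1/(619/54) = 2 + 54/619 = 1292/619
14 + 1/(1292/619) = 14 + 619/1292 = 18707/1292
1 + 1/(18707/1292) = 1 + 1292/18707 = 19999/18707
-8 + 1/(19999/18707) = -8 + 18707/19999 = -141285/19999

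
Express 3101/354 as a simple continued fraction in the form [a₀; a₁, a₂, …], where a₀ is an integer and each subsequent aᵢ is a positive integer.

Apply division with remainder until the remainder is 0:
⌊3101/354⌋ = 8, remainder 269
⌊354/269⌋ = 1, remainder 85
⌊269/85⌋ = 3, remainder 14
⌊85/14⌋ = 6, remainder 1
⌊14/1⌋ = 14, remainder 0

[8; 1, 3, 6, 14]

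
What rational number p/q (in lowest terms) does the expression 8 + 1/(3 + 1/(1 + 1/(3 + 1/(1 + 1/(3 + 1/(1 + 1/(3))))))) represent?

2851/345

Start with 3.
1 + 1/(3/1) = 1 + 1/3 = 4/3
3 + 1/(4/3) = 3 + 3/4 = 15/4
1 + 1/(15/4) = 1 + 4/15 = 19/15
3 + 1/(19/15) = 3 + 15/19 = 72/19
1 + 1/(72/19) = 1 + 19/72 = 91/72
3 + 1/(91/72) = 3 + 72/91 = 345/91
8 + 1/(345/91) = 8 + 91/345 = 2851/345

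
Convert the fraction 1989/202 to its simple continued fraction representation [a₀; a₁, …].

[9; 1, 5, 1, 1, 15]

1989 ÷ 202 → quotient 9, remainder 171
202 ÷ 171 → quotient 1, remainder 31
171 ÷ 31 → quotient 5, remainder 16
31 ÷ 16 → quotient 1, remainder 15
16 ÷ 15 → quotient 1, remainder 1
15 ÷ 1 → quotient 15, remainder 0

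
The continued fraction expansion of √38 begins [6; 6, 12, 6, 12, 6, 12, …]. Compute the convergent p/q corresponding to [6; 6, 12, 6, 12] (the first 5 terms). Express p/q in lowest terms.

33294/5401

Start with 12.
6 + 1/(12/1) = 6 + 1/12 = 73/12
12 + 1/(73/12) = 12 + 12/73 = 888/73
6 + 1/(888/73) = 6 + 73/888 = 5401/888
6 + 1/(5401/888) = 6 + 888/5401 = 33294/5401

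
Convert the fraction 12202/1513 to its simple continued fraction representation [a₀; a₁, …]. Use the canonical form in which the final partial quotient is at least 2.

[8; 15, 2, 3, 1, 1, 2, 2]

12202 ÷ 1513 → quotient 8, remainder 98
1513 ÷ 98 → quotient 15, remainder 43
98 ÷ 43 → quotient 2, remainder 12
43 ÷ 12 → quotient 3, remainder 7
12 ÷ 7 → quotient 1, remainder 5
7 ÷ 5 → quotient 1, remainder 2
5 ÷ 2 → quotient 2, remainder 1
2 ÷ 1 → quotient 2, remainder 0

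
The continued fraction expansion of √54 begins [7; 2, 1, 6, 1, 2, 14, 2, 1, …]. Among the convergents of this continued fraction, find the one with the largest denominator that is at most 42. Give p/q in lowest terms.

169/23

List convergents until the denominator exceeds the bound:
a_0 = 7: 7/1  (≤ bound)
a_1 = 2: 15/2  (≤ bound)
a_2 = 1: 22/3  (≤ bound)
a_3 = 6: 147/20  (≤ bound)
a_4 = 1: 169/23  (≤ bound)
a_5 = 2: 485/66  (> 42, stop)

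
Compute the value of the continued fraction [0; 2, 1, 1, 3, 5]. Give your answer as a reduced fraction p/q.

Build up convergents one term at a time:
a_0 = 0: 0/1
a_1 = 2: 1/2
a_2 = 1: 1/3
a_3 = 1: 2/5
a_4 = 3: 7/18
a_5 = 5: 37/95

37/95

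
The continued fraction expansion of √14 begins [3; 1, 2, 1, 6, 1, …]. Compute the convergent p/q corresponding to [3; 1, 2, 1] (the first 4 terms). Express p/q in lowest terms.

15/4

Start with 1.
2 + 1/(1/1) = 2 + 1/1 = 3/1
1 + 1/(3/1) = 1 + 1/3 = 4/3
3 + 1/(4/3) = 3 + 3/4 = 15/4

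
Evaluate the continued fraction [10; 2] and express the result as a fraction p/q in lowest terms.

21/2

a_0 = 10: 10/1
a_1 = 2: 21/2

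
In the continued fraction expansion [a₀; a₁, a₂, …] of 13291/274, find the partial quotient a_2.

13291 = 48·274 + 139, so a_0 = 48
274 = 1·139 + 135, so a_1 = 1
139 = 1·135 + 4, so a_2 = 1

1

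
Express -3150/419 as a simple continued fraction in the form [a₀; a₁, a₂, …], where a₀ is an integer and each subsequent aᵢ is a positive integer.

-3150 = -8·419 + 202, so a_0 = -8
419 = 2·202 + 15, so a_1 = 2
202 = 13·15 + 7, so a_2 = 13
15 = 2·7 + 1, so a_3 = 2
7 = 7·1 + 0, so a_4 = 7

[-8; 2, 13, 2, 7]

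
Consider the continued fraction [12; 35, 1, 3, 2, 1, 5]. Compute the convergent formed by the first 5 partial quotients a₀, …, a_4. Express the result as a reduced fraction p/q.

Start with 2.
3 + 1/(2/1) = 3 + 1/2 = 7/2
1 + 1/(7/2) = 1 + 2/7 = 9/7
35 + 1/(9/7) = 35 + 7/9 = 322/9
12 + 1/(322/9) = 12 + 9/322 = 3873/322

3873/322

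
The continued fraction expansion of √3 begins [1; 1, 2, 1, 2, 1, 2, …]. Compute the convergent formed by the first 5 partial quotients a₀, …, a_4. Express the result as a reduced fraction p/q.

19/11

Compute successive convergents:
a_0 = 1: 1/1
a_1 = 1: 2/1
a_2 = 2: 5/3
a_3 = 1: 7/4
a_4 = 2: 19/11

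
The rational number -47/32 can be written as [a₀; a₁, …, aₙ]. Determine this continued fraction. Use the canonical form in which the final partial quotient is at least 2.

Run the Euclidean algorithm, recording each quotient:
-47 ÷ 32 → quotient -2, remainder 17
32 ÷ 17 → quotient 1, remainder 15
17 ÷ 15 → quotient 1, remainder 2
15 ÷ 2 → quotient 7, remainder 1
2 ÷ 1 → quotient 2, remainder 0

[-2; 1, 1, 7, 2]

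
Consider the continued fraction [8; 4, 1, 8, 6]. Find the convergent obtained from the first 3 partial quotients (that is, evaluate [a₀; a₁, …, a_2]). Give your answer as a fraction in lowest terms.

41/5

Use the convergent recurrence hₖ = aₖ·hₖ₋₁ + hₖ₋₂ (and likewise for the denominators kₖ):
a_0 = 8: 8/1
a_1 = 4: 33/4
a_2 = 1: 41/5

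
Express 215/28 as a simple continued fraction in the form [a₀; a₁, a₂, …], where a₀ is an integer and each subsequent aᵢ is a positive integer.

[7; 1, 2, 9]

215 = 7·28 + 19, so a_0 = 7
28 = 1·19 + 9, so a_1 = 1
19 = 2·9 + 1, so a_2 = 2
9 = 9·1 + 0, so a_3 = 9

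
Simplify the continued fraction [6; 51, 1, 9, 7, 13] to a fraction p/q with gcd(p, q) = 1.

291477/48424

Starting at the tail and folding back:
Start with 13.
7 + 1/(13/1) = 7 + 1/13 = 92/13
9 + 1/(92/13) = 9 + 13/92 = 841/92
1 + 1/(841/92) = 1 + 92/841 = 933/841
51 + 1/(933/841) = 51 + 841/933 = 48424/933
6 + 1/(48424/933) = 6 + 933/48424 = 291477/48424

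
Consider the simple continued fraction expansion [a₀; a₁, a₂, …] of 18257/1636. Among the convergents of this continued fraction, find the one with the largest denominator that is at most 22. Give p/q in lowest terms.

a_0 = 11: 11/1  (≤ bound)
a_1 = 6: 67/6  (≤ bound)
a_2 = 3: 212/19  (≤ bound)
a_3 = 1: 279/25  (> 22, stop)

212/19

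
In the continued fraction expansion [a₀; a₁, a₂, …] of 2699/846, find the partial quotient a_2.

3

⌊2699/846⌋ = 3, remainder 161
⌊846/161⌋ = 5, remainder 41
⌊161/41⌋ = 3, remainder 38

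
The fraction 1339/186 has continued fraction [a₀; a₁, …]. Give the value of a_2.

Repeatedly divide and take the remainder:
1339 = 7·186 + 37, so a_0 = 7
186 = 5·37 + 1, so a_1 = 5
37 = 37·1 + 0, so a_2 = 37

37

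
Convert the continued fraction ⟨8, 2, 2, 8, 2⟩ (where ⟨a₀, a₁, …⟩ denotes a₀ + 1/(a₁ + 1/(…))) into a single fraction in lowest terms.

Start with 2.
8 + 1/(2/1) = 8 + 1/2 = 17/2
2 + 1/(17/2) = 2 + 2/17 = 36/17
2 + 1/(36/17) = 2 + 17/36 = 89/36
8 + 1/(89/36) = 8 + 36/89 = 748/89

748/89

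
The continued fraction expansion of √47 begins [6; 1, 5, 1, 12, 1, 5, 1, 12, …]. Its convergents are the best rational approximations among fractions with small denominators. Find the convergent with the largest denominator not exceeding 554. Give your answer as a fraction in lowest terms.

665/97

a_0 = 6: 6/1  (≤ bound)
a_1 = 1: 7/1  (≤ bound)
a_2 = 5: 41/6  (≤ bound)
a_3 = 1: 48/7  (≤ bound)
a_4 = 12: 617/90  (≤ bound)
a_5 = 1: 665/97  (≤ bound)
a_6 = 5: 3942/575  (> 554, stop)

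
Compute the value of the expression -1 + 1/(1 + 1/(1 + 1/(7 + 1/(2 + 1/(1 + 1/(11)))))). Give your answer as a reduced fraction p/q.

-257/549

a_0 = -1: -1/1
a_1 = 1: 0/1
a_2 = 1: -1/2
a_3 = 7: -7/15
a_4 = 2: -15/32
a_5 = 1: -22/47
a_6 = 11: -257/549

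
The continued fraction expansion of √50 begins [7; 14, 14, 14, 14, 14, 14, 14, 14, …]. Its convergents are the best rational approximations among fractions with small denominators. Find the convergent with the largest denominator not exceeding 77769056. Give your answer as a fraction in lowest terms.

54608393/7722793

a_0 = 7: 7/1  (≤ bound)
a_1 = 14: 99/14  (≤ bound)
a_2 = 14: 1393/197  (≤ bound)
a_3 = 14: 19601/2772  (≤ bound)
a_4 = 14: 275807/39005  (≤ bound)
a_5 = 14: 3880899/548842  (≤ bound)
a_6 = 14: 54608393/7722793  (≤ bound)
a_7 = 14: 768398401/108667944  (> 77769056, stop)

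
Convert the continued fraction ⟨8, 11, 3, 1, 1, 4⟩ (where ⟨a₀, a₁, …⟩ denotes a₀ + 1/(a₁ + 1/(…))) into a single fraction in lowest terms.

Start with 4.
1 + 1/(4/1) = 1 + 1/4 = 5/4
1 + 1/(5/4) = 1 + 4/5 = 9/5
3 + 1/(9/5) = 3 + 5/9 = 32/9
11 + 1/(32/9) = 11 + 9/32 = 361/32
8 + 1/(361/32) = 8 + 32/361 = 2920/361

2920/361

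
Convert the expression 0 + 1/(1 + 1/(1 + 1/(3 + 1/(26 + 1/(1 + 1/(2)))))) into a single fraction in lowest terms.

323/566

Collapse the nested fraction from the inside out:
Start with 2.
1 + 1/(2/1) = 1 + 1/2 = 3/2
26 + 1/(3/2) = 26 + 2/3 = 80/3
3 + 1/(80/3) = 3 + 3/80 = 243/80
1 + 1/(243/80) = 1 + 80/243 = 323/243
1 + 1/(323/243) = 1 + 243/323 = 566/323
0 + 1/(566/323) = 0 + 323/566 = 323/566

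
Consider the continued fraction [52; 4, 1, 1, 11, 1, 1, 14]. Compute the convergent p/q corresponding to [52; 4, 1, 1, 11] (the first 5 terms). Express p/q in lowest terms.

Build up convergents one term at a time:
a_0 = 52: 52/1
a_1 = 4: 209/4
a_2 = 1: 261/5
a_3 = 1: 470/9
a_4 = 11: 5431/104

5431/104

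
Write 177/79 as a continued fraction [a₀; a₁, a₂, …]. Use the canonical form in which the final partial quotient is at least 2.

[2; 4, 6, 3]

⌊177/79⌋ = 2, remainder 19
⌊79/19⌋ = 4, remainder 3
⌊19/3⌋ = 6, remainder 1
⌊3/1⌋ = 3, remainder 0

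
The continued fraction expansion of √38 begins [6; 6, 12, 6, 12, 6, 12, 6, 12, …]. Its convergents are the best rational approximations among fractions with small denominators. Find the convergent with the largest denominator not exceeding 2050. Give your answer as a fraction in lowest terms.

List convergents until the denominator exceeds the bound:
a_0 = 6: 6/1  (≤ bound)
a_1 = 6: 37/6  (≤ bound)
a_2 = 12: 450/73  (≤ bound)
a_3 = 6: 2737/444  (≤ bound)
a_4 = 12: 33294/5401  (> 2050, stop)

2737/444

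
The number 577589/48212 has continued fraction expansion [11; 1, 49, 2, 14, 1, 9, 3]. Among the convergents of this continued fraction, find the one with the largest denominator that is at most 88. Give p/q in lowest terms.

List convergents until the denominator exceeds the bound:
a_0 = 11: 11/1  (≤ bound)
a_1 = 1: 12/1  (≤ bound)
a_2 = 49: 599/50  (≤ bound)
a_3 = 2: 1210/101  (> 88, stop)

599/50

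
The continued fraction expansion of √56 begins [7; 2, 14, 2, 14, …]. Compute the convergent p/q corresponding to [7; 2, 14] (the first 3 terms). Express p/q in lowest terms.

217/29

Start with 14.
2 + 1/(14/1) = 2 + 1/14 = 29/14
7 + 1/(29/14) = 7 + 14/29 = 217/29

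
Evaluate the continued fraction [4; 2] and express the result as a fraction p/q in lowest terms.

9/2

Use the convergent recurrence hₖ = aₖ·hₖ₋₁ + hₖ₋₂ (and likewise for the denominators kₖ):
a_0 = 4: 4/1
a_1 = 2: 9/2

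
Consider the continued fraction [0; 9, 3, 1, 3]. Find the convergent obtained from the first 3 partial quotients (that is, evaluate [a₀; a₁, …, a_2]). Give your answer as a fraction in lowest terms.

3/28

Use the convergent recurrence hₖ = aₖ·hₖ₋₁ + hₖ₋₂ (and likewise for the denominators kₖ):
a_0 = 0: 0/1
a_1 = 9: 1/9
a_2 = 3: 3/28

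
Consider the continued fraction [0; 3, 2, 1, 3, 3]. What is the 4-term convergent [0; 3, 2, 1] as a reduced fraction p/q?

3/10

a_0 = 0: 0/1
a_1 = 3: 1/3
a_2 = 2: 2/7
a_3 = 1: 3/10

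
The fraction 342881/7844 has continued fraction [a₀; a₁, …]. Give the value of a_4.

11

Run the Euclidean algorithm, recording each quotient:
342881 = 43·7844 + 5589, so a_0 = 43
7844 = 1·5589 + 2255, so a_1 = 1
5589 = 2·2255 + 1079, so a_2 = 2
2255 = 2·1079 + 97, so a_3 = 2
1079 = 11·97 + 12, so a_4 = 11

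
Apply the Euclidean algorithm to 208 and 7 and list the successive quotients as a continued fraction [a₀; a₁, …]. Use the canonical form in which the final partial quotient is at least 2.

[29; 1, 2, 2]

Repeatedly divide and take the remainder:
⌊208/7⌋ = 29, remainder 5
⌊7/5⌋ = 1, remainder 2
⌊5/2⌋ = 2, remainder 1
⌊2/1⌋ = 2, remainder 0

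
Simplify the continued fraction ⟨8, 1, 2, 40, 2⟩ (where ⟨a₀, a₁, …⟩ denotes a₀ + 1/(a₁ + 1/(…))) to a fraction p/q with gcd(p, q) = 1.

2124/245

Start with 2.
40 + 1/(2/1) = 40 + 1/2 = 81/2
2 + 1/(81/2) = 2 + 2/81 = 164/81
1 + 1/(164/81) = 1 + 81/164 = 245/164
8 + 1/(245/164) = 8 + 164/245 = 2124/245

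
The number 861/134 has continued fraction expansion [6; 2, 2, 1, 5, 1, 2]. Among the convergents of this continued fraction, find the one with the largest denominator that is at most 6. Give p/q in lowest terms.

32/5

a_0 = 6: 6/1  (≤ bound)
a_1 = 2: 13/2  (≤ bound)
a_2 = 2: 32/5  (≤ bound)
a_3 = 1: 45/7  (> 6, stop)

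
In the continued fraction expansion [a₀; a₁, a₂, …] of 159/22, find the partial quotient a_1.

⌊159/22⌋ = 7, remainder 5
⌊22/5⌋ = 4, remainder 2

4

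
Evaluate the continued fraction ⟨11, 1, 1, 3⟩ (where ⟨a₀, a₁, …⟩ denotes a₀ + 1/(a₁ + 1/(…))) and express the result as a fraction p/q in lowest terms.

Start with 3.
1 + 1/(3/1) = 1 + 1/3 = 4/3
1 + 1/(4/3) = 1 + 3/4 = 7/4
11 + 1/(7/4) = 11 + 4/7 = 81/7

81/7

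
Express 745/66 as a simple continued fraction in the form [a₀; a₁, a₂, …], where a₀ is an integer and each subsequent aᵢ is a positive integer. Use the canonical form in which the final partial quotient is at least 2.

[11; 3, 2, 9]

⌊745/66⌋ = 11, remainder 19
⌊66/19⌋ = 3, remainder 9
⌊19/9⌋ = 2, remainder 1
⌊9/1⌋ = 9, remainder 0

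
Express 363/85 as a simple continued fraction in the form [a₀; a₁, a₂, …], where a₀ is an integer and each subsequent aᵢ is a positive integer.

Repeatedly divide and take the remainder:
363 = 4·85 + 23, so a_0 = 4
85 = 3·23 + 16, so a_1 = 3
23 = 1·16 + 7, so a_2 = 1
16 = 2·7 + 2, so a_3 = 2
7 = 3·2 + 1, so a_4 = 3
2 = 2·1 + 0, so a_5 = 2

[4; 3, 1, 2, 3, 2]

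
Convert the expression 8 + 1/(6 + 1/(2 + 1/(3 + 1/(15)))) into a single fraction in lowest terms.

5611/688

Build up convergents one term at a time:
a_0 = 8: 8/1
a_1 = 6: 49/6
a_2 = 2: 106/13
a_3 = 3: 367/45
a_4 = 15: 5611/688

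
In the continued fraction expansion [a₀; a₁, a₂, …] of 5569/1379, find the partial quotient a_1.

⌊5569/1379⌋ = 4, remainder 53
⌊1379/53⌋ = 26, remainder 1

26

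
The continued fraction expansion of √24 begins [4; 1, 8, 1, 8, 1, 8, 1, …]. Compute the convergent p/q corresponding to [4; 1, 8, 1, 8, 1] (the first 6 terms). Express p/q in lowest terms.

Start with 1.
8 + 1/(1/1) = 8 + 1/1 = 9/1
1 + 1/(9/1) = 1 + 1/9 = 10/9
8 + 1/(10/9) = 8 + 9/10 = 89/10
1 + 1/(89/10) = 1 + 10/89 = 99/89
4 + 1/(99/89) = 4 + 89/99 = 485/99

485/99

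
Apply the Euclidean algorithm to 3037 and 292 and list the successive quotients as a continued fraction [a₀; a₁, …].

[10; 2, 2, 58]

3037 = 10·292 + 117, so a_0 = 10
292 = 2·117 + 58, so a_1 = 2
117 = 2·58 + 1, so a_2 = 2
58 = 58·1 + 0, so a_3 = 58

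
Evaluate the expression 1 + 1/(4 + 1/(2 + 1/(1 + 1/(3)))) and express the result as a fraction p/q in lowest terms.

Use the convergent recurrence hₖ = aₖ·hₖ₋₁ + hₖ₋₂ (and likewise for the denominators kₖ):
a_0 = 1: 1/1
a_1 = 4: 5/4
a_2 = 2: 11/9
a_3 = 1: 16/13
a_4 = 3: 59/48

59/48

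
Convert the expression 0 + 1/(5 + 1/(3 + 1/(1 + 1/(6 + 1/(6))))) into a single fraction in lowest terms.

Collapse the nested fraction from the inside out:
Start with 6.
6 + 1/(6/1) = 6 + 1/6 = 37/6
1 + 1/(37/6) = 1 + 6/37 = 43/37
3 + 1/(43/37) = 3 + 37/43 = 166/43
5 + 1/(166/43) = 5 + 43/166 = 873/166
0 + 1/(873/166) = 0 + 166/873 = 166/873

166/873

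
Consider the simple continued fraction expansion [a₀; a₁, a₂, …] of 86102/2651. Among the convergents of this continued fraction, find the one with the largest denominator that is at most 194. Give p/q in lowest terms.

5424/167

a_0 = 32: 32/1  (≤ bound)
a_1 = 2: 65/2  (≤ bound)
a_2 = 11: 747/23  (≤ bound)
a_3 = 2: 1559/48  (≤ bound)
a_4 = 3: 5424/167  (≤ bound)
a_5 = 1: 6983/215  (> 194, stop)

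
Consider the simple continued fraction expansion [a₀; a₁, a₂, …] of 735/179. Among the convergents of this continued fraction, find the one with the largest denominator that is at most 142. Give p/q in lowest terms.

a_0 = 4: 4/1  (≤ bound)
a_1 = 9: 37/9  (≤ bound)
a_2 = 2: 78/19  (≤ bound)
a_3 = 2: 193/47  (≤ bound)
a_4 = 1: 271/66  (≤ bound)
a_5 = 2: 735/179  (> 142, stop)

271/66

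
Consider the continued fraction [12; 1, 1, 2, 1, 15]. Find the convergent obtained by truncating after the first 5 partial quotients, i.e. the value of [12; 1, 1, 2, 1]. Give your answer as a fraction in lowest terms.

Compute successive convergents:
a_0 = 12: 12/1
a_1 = 1: 13/1
a_2 = 1: 25/2
a_3 = 2: 63/5
a_4 = 1: 88/7

88/7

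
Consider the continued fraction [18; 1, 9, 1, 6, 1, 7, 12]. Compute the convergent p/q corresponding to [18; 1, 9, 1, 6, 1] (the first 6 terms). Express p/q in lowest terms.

1645/87

Start with 1.
6 + 1/(1/1) = 6 + 1/1 = 7/1
1 + 1/(7/1) = 1 + 1/7 = 8/7
9 + 1/(8/7) = 9 + 7/8 = 79/8
1 + 1/(79/8) = 1 + 8/79 = 87/79
18 + 1/(87/79) = 18 + 79/87 = 1645/87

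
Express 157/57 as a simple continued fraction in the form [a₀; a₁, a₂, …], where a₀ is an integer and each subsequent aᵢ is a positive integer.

⌊157/57⌋ = 2, remainder 43
⌊57/43⌋ = 1, remainder 14
⌊43/14⌋ = 3, remainder 1
⌊14/1⌋ = 14, remainder 0

[2; 1, 3, 14]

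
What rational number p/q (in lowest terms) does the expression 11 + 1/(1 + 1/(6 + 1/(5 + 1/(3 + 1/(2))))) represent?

3155/266

a_0 = 11: 11/1
a_1 = 1: 12/1
a_2 = 6: 83/7
a_3 = 5: 427/36
a_4 = 3: 1364/115
a_5 = 2: 3155/266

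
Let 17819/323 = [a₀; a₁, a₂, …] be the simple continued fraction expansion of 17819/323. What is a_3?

Apply division with remainder until the remainder is 0:
17819 ÷ 323 → quotient 55, remainder 54
323 ÷ 54 → quotient 5, remainder 53
54 ÷ 53 → quotient 1, remainder 1
53 ÷ 1 → quotient 53, remainder 0

53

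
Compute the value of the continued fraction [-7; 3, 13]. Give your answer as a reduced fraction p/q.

Start with 13.
3 + 1/(13/1) = 3 + 1/13 = 40/13
-7 + 1/(40/13) = -7 + 13/40 = -267/40

-267/40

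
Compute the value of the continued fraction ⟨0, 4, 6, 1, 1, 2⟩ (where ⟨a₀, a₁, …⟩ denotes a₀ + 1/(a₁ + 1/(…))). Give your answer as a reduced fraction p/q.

33/137

Start with 2.
1 + 1/(2/1) = 1 + 1/2 = 3/2
1 + 1/(3/2) = 1 + 2/3 = 5/3
6 + 1/(5/3) = 6 + 3/5 = 33/5
4 + 1/(33/5) = 4 + 5/33 = 137/33
0 + 1/(137/33) = 0 + 33/137 = 33/137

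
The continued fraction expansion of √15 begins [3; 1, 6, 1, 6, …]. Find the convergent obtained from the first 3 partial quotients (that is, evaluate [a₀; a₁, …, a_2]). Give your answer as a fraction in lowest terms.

27/7

Collapse the nested fraction from the inside out:
Start with 6.
1 + 1/(6/1) = 1 + 1/6 = 7/6
3 + 1/(7/6) = 3 + 6/7 = 27/7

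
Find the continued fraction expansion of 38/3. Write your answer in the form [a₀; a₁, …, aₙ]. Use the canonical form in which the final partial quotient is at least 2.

Run the Euclidean algorithm, recording each quotient:
38 = 12·3 + 2, so a_0 = 12
3 = 1·2 + 1, so a_1 = 1
2 = 2·1 + 0, so a_2 = 2

[12; 1, 2]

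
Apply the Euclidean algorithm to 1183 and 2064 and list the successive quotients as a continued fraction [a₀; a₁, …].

Run the Euclidean algorithm, recording each quotient:
⌊1183/2064⌋ = 0, remainder 1183
⌊2064/1183⌋ = 1, remainder 881
⌊1183/881⌋ = 1, remainder 302
⌊881/302⌋ = 2, remainder 277
⌊302/277⌋ = 1, remainder 25
⌊277/25⌋ = 11, remainder 2
⌊25/2⌋ = 12, remainder 1
⌊2/1⌋ = 2, remainder 0

[0; 1, 1, 2, 1, 11, 12, 2]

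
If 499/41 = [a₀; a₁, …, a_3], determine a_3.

Run the Euclidean algorithm, recording each quotient:
499 ÷ 41 → quotient 12, remainder 7
41 ÷ 7 → quotient 5, remainder 6
7 ÷ 6 → quotient 1, remainder 1
6 ÷ 1 → quotient 6, remainder 0

6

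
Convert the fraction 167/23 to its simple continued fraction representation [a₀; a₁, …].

[7; 3, 1, 5]

167 = 7·23 + 6, so a_0 = 7
23 = 3·6 + 5, so a_1 = 3
6 = 1·5 + 1, so a_2 = 1
5 = 5·1 + 0, so a_3 = 5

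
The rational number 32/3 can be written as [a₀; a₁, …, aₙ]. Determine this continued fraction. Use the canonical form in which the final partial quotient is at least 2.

Run the Euclidean algorithm, recording each quotient:
32 ÷ 3 → quotient 10, remainder 2
3 ÷ 2 → quotient 1, remainder 1
2 ÷ 1 → quotient 2, remainder 0

[10; 1, 2]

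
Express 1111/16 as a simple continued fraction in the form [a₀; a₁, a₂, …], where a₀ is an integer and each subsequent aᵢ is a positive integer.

[69; 2, 3, 2]

⌊1111/16⌋ = 69, remainder 7
⌊16/7⌋ = 2, remainder 2
⌊7/2⌋ = 3, remainder 1
⌊2/1⌋ = 2, remainder 0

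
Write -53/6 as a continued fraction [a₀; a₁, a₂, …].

[-9; 6]

Repeatedly divide and take the remainder:
-53 = -9·6 + 1, so a_0 = -9
6 = 6·1 + 0, so a_1 = 6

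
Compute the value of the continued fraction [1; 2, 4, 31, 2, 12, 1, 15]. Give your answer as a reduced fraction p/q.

Start with 15.
1 + 1/(15/1) = 1 + 1/15 = 16/15
12 + 1/(16/15) = 12 + 15/16 = 207/16
2 + 1/(207/16) = 2 + 16/207 = 430/207
31 + 1/(430/207) = 31 + 207/430 = 13537/430
4 + 1/(13537/430) = 4 + 430/13537 = 54578/13537
2 + 1/(54578/13537) = 2 + 13537/54578 = 122693/54578
1 + 1/(122693/54578) = 1 + 54578/122693 = 177271/122693

177271/122693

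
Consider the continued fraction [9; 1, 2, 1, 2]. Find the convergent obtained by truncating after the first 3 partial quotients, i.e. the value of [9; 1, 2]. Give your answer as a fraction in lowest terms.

Start with 2.
1 + 1/(2/1) = 1 + 1/2 = 3/2
9 + 1/(3/2) = 9 + 2/3 = 29/3

29/3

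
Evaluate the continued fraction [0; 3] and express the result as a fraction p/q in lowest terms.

Start with 3.
0 + 1/(3/1) = 0 + 1/3 = 1/3

1/3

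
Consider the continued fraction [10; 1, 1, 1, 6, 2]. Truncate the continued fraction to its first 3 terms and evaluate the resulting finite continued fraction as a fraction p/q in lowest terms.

21/2

Compute successive convergents:
a_0 = 10: 10/1
a_1 = 1: 11/1
a_2 = 1: 21/2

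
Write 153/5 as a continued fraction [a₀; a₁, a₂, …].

153 ÷ 5 → quotient 30, remainder 3
5 ÷ 3 → quotient 1, remainder 2
3 ÷ 2 → quotient 1, remainder 1
2 ÷ 1 → quotient 2, remainder 0

[30; 1, 1, 2]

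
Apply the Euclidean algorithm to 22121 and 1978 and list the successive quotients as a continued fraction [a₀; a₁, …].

[11; 5, 2, 4, 2, 2, 7]

⌊22121/1978⌋ = 11, remainder 363
⌊1978/363⌋ = 5, remainder 163
⌊363/163⌋ = 2, remainder 37
⌊163/37⌋ = 4, remainder 15
⌊37/15⌋ = 2, remainder 7
⌊15/7⌋ = 2, remainder 1
⌊7/1⌋ = 7, remainder 0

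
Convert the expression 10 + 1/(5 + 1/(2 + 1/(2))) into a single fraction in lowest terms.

275/27

Work from the innermost term outward:
Start with 2.
2 + 1/(2/1) = 2 + 1/2 = 5/2
5 + 1/(5/2) = 5 + 2/5 = 27/5
10 + 1/(27/5) = 10 + 5/27 = 275/27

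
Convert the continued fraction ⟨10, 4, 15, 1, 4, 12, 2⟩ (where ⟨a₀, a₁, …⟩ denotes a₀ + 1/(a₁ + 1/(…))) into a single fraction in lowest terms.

a_0 = 10: 10/1
a_1 = 4: 41/4
a_2 = 15: 625/61
a_3 = 1: 666/65
a_4 = 4: 3289/321
a_5 = 12: 40134/3917
a_6 = 2: 83557/8155

83557/8155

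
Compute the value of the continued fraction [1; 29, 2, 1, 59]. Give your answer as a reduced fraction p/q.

Start with 59.
1 + 1/(59/1) = 1 + 1/59 = 60/59
2 + 1/(60/59) = 2 + 59/60 = 179/60
29 + 1/(179/60) = 29 + 60/179 = 5251/179
1 + 1/(5251/179) = 1 + 179/5251 = 5430/5251

5430/5251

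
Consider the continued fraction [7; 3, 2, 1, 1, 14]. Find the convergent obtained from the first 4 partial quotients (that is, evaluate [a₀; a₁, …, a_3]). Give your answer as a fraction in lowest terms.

a_0 = 7: 7/1
a_1 = 3: 22/3
a_2 = 2: 51/7
a_3 = 1: 73/10

73/10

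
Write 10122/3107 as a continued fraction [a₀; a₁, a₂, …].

[3; 3, 1, 7, 3, 1, 7, 3]

⌊10122/3107⌋ = 3, remainder 801
⌊3107/801⌋ = 3, remainder 704
⌊801/704⌋ = 1, remainder 97
⌊704/97⌋ = 7, remainder 25
⌊97/25⌋ = 3, remainder 22
⌊25/22⌋ = 1, remainder 3
⌊22/3⌋ = 7, remainder 1
⌊3/1⌋ = 3, remainder 0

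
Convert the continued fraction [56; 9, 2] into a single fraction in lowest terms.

Start with 2.
9 + 1/(2/1) = 9 + 1/2 = 19/2
56 + 1/(19/2) = 56 + 2/19 = 1066/19

1066/19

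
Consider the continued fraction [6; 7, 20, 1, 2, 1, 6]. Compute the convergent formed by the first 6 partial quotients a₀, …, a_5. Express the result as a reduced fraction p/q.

Start with 1.
2 + 1/(1/1) = 2 + 1/1 = 3/1
1 + 1/(3/1) = 1 + 1/3 = 4/3
20 + 1/(4/3) = 20 + 3/4 = 83/4
7 + 1/(83/4) = 7 + 4/83 = 585/83
6 + 1/(585/83) = 6 + 83/585 = 3593/585

3593/585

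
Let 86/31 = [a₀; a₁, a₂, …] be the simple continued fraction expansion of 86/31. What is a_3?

Run the Euclidean algorithm, recording each quotient:
86 ÷ 31 → quotient 2, remainder 24
31 ÷ 24 → quotient 1, remainder 7
24 ÷ 7 → quotient 3, remainder 3
7 ÷ 3 → quotient 2, remainder 1

2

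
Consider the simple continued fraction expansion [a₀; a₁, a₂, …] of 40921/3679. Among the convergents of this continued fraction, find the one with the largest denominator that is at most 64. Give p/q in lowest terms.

a_0 = 11: 11/1  (≤ bound)
a_1 = 8: 89/8  (≤ bound)
a_2 = 7: 634/57  (≤ bound)
a_3 = 5: 3259/293  (> 64, stop)

634/57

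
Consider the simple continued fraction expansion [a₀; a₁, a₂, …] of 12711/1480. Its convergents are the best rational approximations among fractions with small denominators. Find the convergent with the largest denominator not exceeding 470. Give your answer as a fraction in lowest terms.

1795/209

a_0 = 8: 8/1  (≤ bound)
a_1 = 1: 9/1  (≤ bound)
a_2 = 1: 17/2  (≤ bound)
a_3 = 2: 43/5  (≤ bound)
a_4 = 3: 146/17  (≤ bound)
a_5 = 12: 1795/209  (≤ bound)
a_6 = 7: 12711/1480  (> 470, stop)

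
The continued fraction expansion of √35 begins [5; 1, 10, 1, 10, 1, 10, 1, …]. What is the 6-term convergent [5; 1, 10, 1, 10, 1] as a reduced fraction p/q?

Starting at the tail and folding back:
Start with 1.
10 + 1/(1/1) = 10 + 1/1 = 11/1
1 + 1/(11/1) = 1 + 1/11 = 12/11
10 + 1/(12/11) = 10 + 11/12 = 131/12
1 + 1/(131/12) = 1 + 12/131 = 143/131
5 + 1/(143/131) = 5 + 131/143 = 846/143

846/143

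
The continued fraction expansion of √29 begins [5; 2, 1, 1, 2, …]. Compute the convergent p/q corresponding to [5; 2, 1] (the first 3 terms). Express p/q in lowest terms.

Compute successive convergents:
a_0 = 5: 5/1
a_1 = 2: 11/2
a_2 = 1: 16/3

16/3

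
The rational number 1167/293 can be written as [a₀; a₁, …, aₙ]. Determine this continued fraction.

⌊1167/293⌋ = 3, remainder 288
⌊293/288⌋ = 1, remainder 5
⌊288/5⌋ = 57, remainder 3
⌊5/3⌋ = 1, remainder 2
⌊3/2⌋ = 1, remainder 1
⌊2/1⌋ = 2, remainder 0

[3; 1, 57, 1, 1, 2]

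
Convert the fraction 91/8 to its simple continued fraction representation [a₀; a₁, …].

Repeatedly divide and take the remainder:
91 ÷ 8 → quotient 11, remainder 3
8 ÷ 3 → quotient 2, remainder 2
3 ÷ 2 → quotient 1, remainder 1
2 ÷ 1 → quotient 2, remainder 0

[11; 2, 1, 2]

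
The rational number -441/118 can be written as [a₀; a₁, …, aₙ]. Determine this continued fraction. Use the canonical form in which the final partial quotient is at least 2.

[-4; 3, 1, 4, 6]

⌊-441/118⌋ = -4, remainder 31
⌊118/31⌋ = 3, remainder 25
⌊31/25⌋ = 1, remainder 6
⌊25/6⌋ = 4, remainder 1
⌊6/1⌋ = 6, remainder 0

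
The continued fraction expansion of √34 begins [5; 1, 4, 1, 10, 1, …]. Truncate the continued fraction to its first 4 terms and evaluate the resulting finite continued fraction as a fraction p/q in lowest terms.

35/6

Start with 1.
4 + 1/(1/1) = 4 + 1/1 = 5/1
1 + 1/(5/1) = 1 + 1/5 = 6/5
5 + 1/(6/5) = 5 + 5/6 = 35/6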